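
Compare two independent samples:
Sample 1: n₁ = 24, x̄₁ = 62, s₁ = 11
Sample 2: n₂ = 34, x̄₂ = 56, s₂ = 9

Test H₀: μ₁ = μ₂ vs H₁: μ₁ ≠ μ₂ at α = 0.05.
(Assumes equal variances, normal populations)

Answer: t = 2.2800, reject H₀

Derivation:
Pooled variance: s²_p = [23×11² + 33×9²]/(56) = 97.4286
s_p = 9.8706
SE = s_p×√(1/n₁ + 1/n₂) = 9.8706×√(1/24 + 1/34) = 2.6316
t = (x̄₁ - x̄₂)/SE = (62 - 56)/2.6316 = 2.2800
df = 56, t-critical = ±2.003
Decision: reject H₀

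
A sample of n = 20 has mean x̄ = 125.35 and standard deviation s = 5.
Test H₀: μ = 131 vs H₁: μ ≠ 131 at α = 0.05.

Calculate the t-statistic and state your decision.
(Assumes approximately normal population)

Answer: t = -5.0537, reject H₀

Derivation:
df = n - 1 = 19
SE = s/√n = 5/√20 = 1.1180
t = (x̄ - μ₀)/SE = (125.35 - 131)/1.1180 = -5.0537
Critical value: t_{0.025,19} = ±2.093
p-value ≈ 0.0001
Decision: reject H₀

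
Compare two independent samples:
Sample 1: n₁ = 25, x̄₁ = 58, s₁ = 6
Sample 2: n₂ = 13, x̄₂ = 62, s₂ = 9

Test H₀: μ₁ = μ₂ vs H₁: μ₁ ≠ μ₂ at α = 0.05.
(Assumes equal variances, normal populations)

Answer: t = -1.6381, fail to reject H₀

Derivation:
Pooled variance: s²_p = [24×6² + 12×9²]/(36) = 51.0000
s_p = 7.1414
SE = s_p×√(1/n₁ + 1/n₂) = 7.1414×√(1/25 + 1/13) = 2.4419
t = (x̄₁ - x̄₂)/SE = (58 - 62)/2.4419 = -1.6381
df = 36, t-critical = ±2.028
Decision: fail to reject H₀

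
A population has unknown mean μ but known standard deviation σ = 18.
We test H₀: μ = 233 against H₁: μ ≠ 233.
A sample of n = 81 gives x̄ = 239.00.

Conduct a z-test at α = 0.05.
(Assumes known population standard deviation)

Standard error: SE = σ/√n = 18/√81 = 2.0000
z-statistic: z = (x̄ - μ₀)/SE = (239.00 - 233)/2.0000 = 3.0000
Critical value: ±1.960
p-value = 0.0027
Decision: reject H₀

Answer: z = 3.0000, reject H₀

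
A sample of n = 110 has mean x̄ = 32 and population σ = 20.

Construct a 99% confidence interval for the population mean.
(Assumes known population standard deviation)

Confidence level: 99%, α = 0.01
z_0.005 = 2.576
SE = σ/√n = 20/√110 = 1.9069
Margin of error = 2.576 × 1.9069 = 4.9122
CI: x̄ ± margin = 32 ± 4.9122
CI: (27.0878, 36.9122)

Answer: (27.0878, 36.9122)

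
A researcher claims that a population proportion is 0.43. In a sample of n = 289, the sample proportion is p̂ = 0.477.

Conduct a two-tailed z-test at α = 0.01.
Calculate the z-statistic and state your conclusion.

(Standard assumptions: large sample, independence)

H₀: p = 0.43, H₁: p ≠ 0.43
Standard error: SE = √(p₀(1-p₀)/n) = √(0.43×0.57/289) = 0.029122
z-statistic: z = (p̂ - p₀)/SE = (0.477 - 0.43)/0.029122 = 1.6139
Critical value: z_0.005 = ±2.576
p-value = 0.1065
Decision: fail to reject H₀ at α = 0.01

Answer: z = 1.6139, fail to reject H₀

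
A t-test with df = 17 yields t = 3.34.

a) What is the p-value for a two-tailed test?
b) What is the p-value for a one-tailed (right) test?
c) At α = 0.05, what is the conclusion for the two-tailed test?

Answer: a) 0.0039, b) 0.0019, c) reject H₀

Derivation:
Using t-distribution with df = 17:
a) Two-tailed: p = 2×P(T > 3.34) = 0.0039
b) One-tailed: p = P(T > 3.34) = 0.0019
c) 0.0039 < 0.05, reject H₀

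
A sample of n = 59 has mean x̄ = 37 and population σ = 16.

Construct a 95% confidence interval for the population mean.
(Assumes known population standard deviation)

Confidence level: 95%, α = 0.05
z_0.025 = 1.960
SE = σ/√n = 16/√59 = 2.0830
Margin of error = 1.960 × 2.0830 = 4.0827
CI: x̄ ± margin = 37 ± 4.0827
CI: (32.9173, 41.0827)

Answer: (32.9173, 41.0827)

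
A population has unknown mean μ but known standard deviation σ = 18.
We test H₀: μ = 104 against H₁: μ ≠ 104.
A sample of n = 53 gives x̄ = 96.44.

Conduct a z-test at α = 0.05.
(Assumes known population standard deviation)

Standard error: SE = σ/√n = 18/√53 = 2.4725
z-statistic: z = (x̄ - μ₀)/SE = (96.44 - 104)/2.4725 = -3.0576
Critical value: ±1.960
p-value = 0.0022
Decision: reject H₀

Answer: z = -3.0576, reject H₀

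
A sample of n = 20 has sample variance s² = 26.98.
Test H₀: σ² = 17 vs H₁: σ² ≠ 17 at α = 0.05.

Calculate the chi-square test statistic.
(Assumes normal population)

Answer: χ² = 30.1541, fail to reject H₀

Derivation:
df = n - 1 = 19
χ² = (n-1)s²/σ₀² = 19×26.98/17 = 30.1541
Critical values: χ²_{0.975,19} = 8.907, χ²_{0.025,19} = 32.852
Rejection region: χ² < 8.907 or χ² > 32.852
Decision: fail to reject H₀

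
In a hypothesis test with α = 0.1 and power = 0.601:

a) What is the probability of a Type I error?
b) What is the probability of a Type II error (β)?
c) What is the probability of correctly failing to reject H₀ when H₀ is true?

a) Type I error probability = α = 0.1
b) Power = P(reject H₀ | H₁ true) = 1 - β = 0.601, so Type II error probability = β = 1 - Power = 0.399
c) P(fail to reject H₀ | H₀ true) = 1 - α = 0.9

Answer: a) 0.1, b) 0.399, c) 0.9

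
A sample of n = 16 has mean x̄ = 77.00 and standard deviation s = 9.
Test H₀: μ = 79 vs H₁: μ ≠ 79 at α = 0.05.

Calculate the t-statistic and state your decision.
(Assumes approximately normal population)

Answer: t = -0.8889, fail to reject H₀

Derivation:
df = n - 1 = 15
SE = s/√n = 9/√16 = 2.2500
t = (x̄ - μ₀)/SE = (77.00 - 79)/2.2500 = -0.8889
Critical value: t_{0.025,15} = ±2.131
p-value ≈ 0.3881
Decision: fail to reject H₀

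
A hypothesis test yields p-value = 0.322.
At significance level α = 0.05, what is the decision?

Compare p-value to α:
0.322 ≥ 0.05
Decision: fail to reject H₀

Answer: fail to reject H₀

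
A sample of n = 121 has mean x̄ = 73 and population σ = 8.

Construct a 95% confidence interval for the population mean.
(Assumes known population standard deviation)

Confidence level: 95%, α = 0.05
z_0.025 = 1.960
SE = σ/√n = 8/√121 = 0.7273
Margin of error = 1.960 × 0.7273 = 1.4255
CI: x̄ ± margin = 73 ± 1.4255
CI: (71.5745, 74.4255)

Answer: (71.5745, 74.4255)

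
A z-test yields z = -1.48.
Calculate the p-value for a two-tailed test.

Answer: p-value ≈ 0.1389

Derivation:
For z = -1.48:
p = 2×P(Z > |-1.48|) = 2×(1 - Φ(1.48)) = 0.1389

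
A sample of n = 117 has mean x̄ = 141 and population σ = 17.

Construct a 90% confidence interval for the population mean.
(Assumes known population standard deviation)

Answer: (138.4146, 143.5854)

Derivation:
Confidence level: 90%, α = 0.1
z_0.05 = 1.645
SE = σ/√n = 17/√117 = 1.5717
Margin of error = 1.645 × 1.5717 = 2.5854
CI: x̄ ± margin = 141 ± 2.5854
CI: (138.4146, 143.5854)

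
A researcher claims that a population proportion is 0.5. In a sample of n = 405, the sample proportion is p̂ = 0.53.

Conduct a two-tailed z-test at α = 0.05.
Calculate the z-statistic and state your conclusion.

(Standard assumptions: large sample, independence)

H₀: p = 0.5, H₁: p ≠ 0.5
Standard error: SE = √(p₀(1-p₀)/n) = √(0.5×0.5/405) = 0.024845
z-statistic: z = (p̂ - p₀)/SE = (0.53 - 0.5)/0.024845 = 1.2075
Critical value: z_0.025 = ±1.960
p-value = 0.2272
Decision: fail to reject H₀ at α = 0.05

Answer: z = 1.2075, fail to reject H₀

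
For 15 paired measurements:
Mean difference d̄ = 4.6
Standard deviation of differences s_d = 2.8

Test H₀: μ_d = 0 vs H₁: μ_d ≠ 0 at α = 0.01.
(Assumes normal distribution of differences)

df = n - 1 = 14
SE = s_d/√n = 2.8/√15 = 0.7230
t = d̄/SE = 4.6/0.7230 = 6.3624
Critical value: t_{0.005,14} = ±2.977
p-value < 0.0001
Decision: reject H₀

Answer: t = 6.3624, reject H₀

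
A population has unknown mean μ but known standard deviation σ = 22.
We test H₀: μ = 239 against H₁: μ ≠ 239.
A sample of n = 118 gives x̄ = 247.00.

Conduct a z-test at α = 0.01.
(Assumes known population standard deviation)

Answer: z = 3.9500, reject H₀

Derivation:
Standard error: SE = σ/√n = 22/√118 = 2.0253
z-statistic: z = (x̄ - μ₀)/SE = (247.00 - 239)/2.0253 = 3.9500
Critical value: ±2.576
p-value = 0.0001
Decision: reject H₀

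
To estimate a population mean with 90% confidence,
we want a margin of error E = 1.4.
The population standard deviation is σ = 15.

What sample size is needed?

Answer: n = 311

Derivation:
z_0.05 = 1.645
n = (z×σ/E)² = (1.645×15/1.4)²
n = 310.6406
Round up: n = 311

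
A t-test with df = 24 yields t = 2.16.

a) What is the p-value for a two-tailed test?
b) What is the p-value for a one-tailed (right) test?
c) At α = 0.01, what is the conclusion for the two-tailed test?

Answer: a) 0.0410, b) 0.0205, c) fail to reject H₀

Derivation:
Using t-distribution with df = 24:
a) Two-tailed: p = 2×P(T > 2.16) = 0.0410
b) One-tailed: p = P(T > 2.16) = 0.0205
c) 0.0410 ≥ 0.01, fail to reject H₀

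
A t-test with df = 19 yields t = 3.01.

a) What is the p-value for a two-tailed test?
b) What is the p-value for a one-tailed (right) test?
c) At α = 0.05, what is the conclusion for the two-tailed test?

Using t-distribution with df = 19:
a) Two-tailed: p = 2×P(T > 3.01) = 0.0072
b) One-tailed: p = P(T > 3.01) = 0.0036
c) 0.0072 < 0.05, reject H₀

Answer: a) 0.0072, b) 0.0036, c) reject H₀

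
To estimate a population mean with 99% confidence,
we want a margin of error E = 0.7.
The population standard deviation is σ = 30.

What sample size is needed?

z_0.005 = 2.576
n = (z×σ/E)² = (2.576×30/0.7)²
n = 12188.1600
Round up: n = 12189

Answer: n = 12189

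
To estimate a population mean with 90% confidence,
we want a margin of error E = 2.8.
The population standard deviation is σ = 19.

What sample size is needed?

Answer: n = 125

Derivation:
z_0.05 = 1.645
n = (z×σ/E)² = (1.645×19/2.8)²
n = 124.6014
Round up: n = 125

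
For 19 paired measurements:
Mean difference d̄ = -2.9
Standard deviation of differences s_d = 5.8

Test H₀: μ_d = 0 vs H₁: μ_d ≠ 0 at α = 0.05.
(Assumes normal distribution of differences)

df = n - 1 = 18
SE = s_d/√n = 5.8/√19 = 1.3306
t = d̄/SE = -2.9/1.3306 = -2.1795
Critical value: t_{0.025,18} = ±2.101
p-value ≈ 0.0428
Decision: reject H₀

Answer: t = -2.1795, reject H₀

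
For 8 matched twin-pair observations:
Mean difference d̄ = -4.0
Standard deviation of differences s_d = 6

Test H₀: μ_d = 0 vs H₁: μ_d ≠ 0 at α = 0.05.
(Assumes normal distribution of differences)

Answer: t = -1.8856, fail to reject H₀

Derivation:
df = n - 1 = 7
SE = s_d/√n = 6/√8 = 2.1213
t = d̄/SE = -4.0/2.1213 = -1.8856
Critical value: t_{0.025,7} = ±2.365
p-value ≈ 0.1013
Decision: fail to reject H₀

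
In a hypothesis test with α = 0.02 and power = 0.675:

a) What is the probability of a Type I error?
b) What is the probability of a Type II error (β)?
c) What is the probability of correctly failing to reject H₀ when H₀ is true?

Answer: a) 0.02, b) 0.325, c) 0.98

Derivation:
a) Type I error probability = α = 0.02
b) Power = P(reject H₀ | H₁ true) = 1 - β = 0.675, so Type II error probability = β = 1 - Power = 0.325
c) P(fail to reject H₀ | H₀ true) = 1 - α = 0.98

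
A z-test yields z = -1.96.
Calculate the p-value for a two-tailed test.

Answer: p-value ≈ 0.0500

Derivation:
For z = -1.96:
p = 2×P(Z > |-1.96|) = 2×(1 - Φ(1.96)) = 0.0500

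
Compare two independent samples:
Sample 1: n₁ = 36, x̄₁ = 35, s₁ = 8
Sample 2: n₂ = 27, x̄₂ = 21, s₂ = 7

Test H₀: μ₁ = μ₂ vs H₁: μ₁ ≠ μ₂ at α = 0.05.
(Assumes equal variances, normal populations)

Pooled variance: s²_p = [35×8² + 26×7²]/(61) = 57.6066
s_p = 7.5899
SE = s_p×√(1/n₁ + 1/n₂) = 7.5899×√(1/36 + 1/27) = 1.9323
t = (x̄₁ - x̄₂)/SE = (35 - 21)/1.9323 = 7.2453
df = 61, t-critical = ±2.000
Decision: reject H₀

Answer: t = 7.2453, reject H₀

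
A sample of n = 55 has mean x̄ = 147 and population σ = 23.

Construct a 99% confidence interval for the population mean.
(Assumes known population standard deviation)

Confidence level: 99%, α = 0.01
z_0.005 = 2.576
SE = σ/√n = 23/√55 = 3.1013
Margin of error = 2.576 × 3.1013 = 7.9889
CI: x̄ ± margin = 147 ± 7.9889
CI: (139.0111, 154.9889)

Answer: (139.0111, 154.9889)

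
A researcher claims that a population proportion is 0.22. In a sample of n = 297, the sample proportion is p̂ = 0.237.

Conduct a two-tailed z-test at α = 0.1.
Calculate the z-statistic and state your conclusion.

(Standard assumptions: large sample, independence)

H₀: p = 0.22, H₁: p ≠ 0.22
Standard error: SE = √(p₀(1-p₀)/n) = √(0.22×0.78/297) = 0.024037
z-statistic: z = (p̂ - p₀)/SE = (0.237 - 0.22)/0.024037 = 0.7072
Critical value: z_0.05 = ±1.645
p-value = 0.4794
Decision: fail to reject H₀ at α = 0.1

Answer: z = 0.7072, fail to reject H₀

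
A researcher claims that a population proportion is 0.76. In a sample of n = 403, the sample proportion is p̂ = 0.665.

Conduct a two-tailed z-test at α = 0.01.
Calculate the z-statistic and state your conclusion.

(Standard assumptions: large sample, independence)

H₀: p = 0.76, H₁: p ≠ 0.76
Standard error: SE = √(p₀(1-p₀)/n) = √(0.76×0.24/403) = 0.021275
z-statistic: z = (p̂ - p₀)/SE = (0.665 - 0.76)/0.021275 = -4.4653
Critical value: z_0.005 = ±2.576
p-value < 0.0001
Decision: reject H₀ at α = 0.01

Answer: z = -4.4653, reject H₀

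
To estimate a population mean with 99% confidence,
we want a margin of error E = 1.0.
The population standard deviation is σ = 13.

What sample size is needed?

Answer: n = 1122

Derivation:
z_0.005 = 2.576
n = (z×σ/E)² = (2.576×13/1.0)²
n = 1121.4461
Round up: n = 1122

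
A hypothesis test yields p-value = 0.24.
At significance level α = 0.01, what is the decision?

Compare p-value to α:
0.24 ≥ 0.01
Decision: fail to reject H₀

Answer: fail to reject H₀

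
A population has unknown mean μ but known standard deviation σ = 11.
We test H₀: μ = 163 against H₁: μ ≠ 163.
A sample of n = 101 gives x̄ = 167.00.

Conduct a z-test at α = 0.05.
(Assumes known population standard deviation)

Answer: z = 3.6546, reject H₀

Derivation:
Standard error: SE = σ/√n = 11/√101 = 1.0945
z-statistic: z = (x̄ - μ₀)/SE = (167.00 - 163)/1.0945 = 3.6546
Critical value: ±1.960
p-value = 0.0003
Decision: reject H₀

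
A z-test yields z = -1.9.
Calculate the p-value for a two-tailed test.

Answer: p-value ≈ 0.0574

Derivation:
For z = -1.9:
p = 2×P(Z > |-1.9|) = 2×(1 - Φ(1.9)) = 0.0574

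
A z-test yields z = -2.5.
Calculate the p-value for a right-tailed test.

For z = -2.5:
p = P(Z > -2.5) = 1 - Φ(-2.5) = 0.9938

Answer: p-value ≈ 0.9938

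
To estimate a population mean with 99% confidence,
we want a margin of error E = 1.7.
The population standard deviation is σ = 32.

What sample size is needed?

z_0.005 = 2.576
n = (z×σ/E)² = (2.576×32/1.7)²
n = 2351.2231
Round up: n = 2352

Answer: n = 2352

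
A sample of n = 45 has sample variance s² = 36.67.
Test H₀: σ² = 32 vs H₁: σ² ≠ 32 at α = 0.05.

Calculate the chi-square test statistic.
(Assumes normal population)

Answer: χ² = 50.4213, fail to reject H₀

Derivation:
df = n - 1 = 44
χ² = (n-1)s²/σ₀² = 44×36.67/32 = 50.4213
Critical values: χ²_{0.975,44} = 27.575, χ²_{0.025,44} = 64.201
Rejection region: χ² < 27.575 or χ² > 64.201
Decision: fail to reject H₀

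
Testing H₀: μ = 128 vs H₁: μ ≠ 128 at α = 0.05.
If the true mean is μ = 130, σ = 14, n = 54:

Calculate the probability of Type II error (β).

Answer: β ≈ 0.8173

Derivation:
SE = σ/√n = 14/√54 = 1.9052
Critical values: μ₀ ± z_0.025×SE = 128 ± 1.960×1.9052
Acceptance region: (124.2658, 131.7342)
Under H₁ (μ = 130): z_high = (131.7342 - 130)/1.9052 = 0.9102, z_low = (124.2658 - 130)/1.9052 = -3.0098
β = P(not reject | H₁) = Φ(0.9102) - Φ(-3.0098) ≈ 0.8173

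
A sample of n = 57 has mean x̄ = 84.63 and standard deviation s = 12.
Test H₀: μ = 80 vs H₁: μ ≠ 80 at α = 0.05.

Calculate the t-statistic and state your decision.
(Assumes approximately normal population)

df = n - 1 = 56
SE = s/√n = 12/√57 = 1.5894
t = (x̄ - μ₀)/SE = (84.63 - 80)/1.5894 = 2.9130
Critical value: t_{0.025,56} = ±2.003
p-value ≈ 0.0051
Decision: reject H₀

Answer: t = 2.9130, reject H₀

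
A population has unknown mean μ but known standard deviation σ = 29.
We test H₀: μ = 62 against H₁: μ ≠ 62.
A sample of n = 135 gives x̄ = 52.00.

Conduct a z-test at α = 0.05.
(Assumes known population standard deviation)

Standard error: SE = σ/√n = 29/√135 = 2.4959
z-statistic: z = (x̄ - μ₀)/SE = (52.00 - 62)/2.4959 = -4.0066
Critical value: ±1.960
p-value = 0.0001
Decision: reject H₀

Answer: z = -4.0066, reject H₀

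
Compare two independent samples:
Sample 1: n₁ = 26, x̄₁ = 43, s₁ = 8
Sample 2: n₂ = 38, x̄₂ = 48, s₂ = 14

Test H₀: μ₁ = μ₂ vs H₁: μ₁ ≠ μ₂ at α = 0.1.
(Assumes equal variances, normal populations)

Pooled variance: s²_p = [25×8² + 37×14²]/(62) = 142.7742
s_p = 11.9488
SE = s_p×√(1/n₁ + 1/n₂) = 11.9488×√(1/26 + 1/38) = 3.0411
t = (x̄₁ - x̄₂)/SE = (43 - 48)/3.0411 = -1.6441
df = 62, t-critical = ±1.670
Decision: fail to reject H₀

Answer: t = -1.6441, fail to reject H₀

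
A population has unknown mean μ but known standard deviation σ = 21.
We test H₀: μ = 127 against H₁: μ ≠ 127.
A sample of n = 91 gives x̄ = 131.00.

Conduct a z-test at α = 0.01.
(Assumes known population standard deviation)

Answer: z = 1.8170, fail to reject H₀

Derivation:
Standard error: SE = σ/√n = 21/√91 = 2.2014
z-statistic: z = (x̄ - μ₀)/SE = (131.00 - 127)/2.2014 = 1.8170
Critical value: ±2.576
p-value = 0.0692
Decision: fail to reject H₀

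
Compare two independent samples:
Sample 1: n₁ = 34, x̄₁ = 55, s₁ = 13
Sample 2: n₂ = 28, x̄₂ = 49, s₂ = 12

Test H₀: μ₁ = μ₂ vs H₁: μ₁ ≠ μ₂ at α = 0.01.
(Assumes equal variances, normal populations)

Pooled variance: s²_p = [33×13² + 27×12²]/(60) = 157.7500
s_p = 12.5599
SE = s_p×√(1/n₁ + 1/n₂) = 12.5599×√(1/34 + 1/28) = 3.2053
t = (x̄₁ - x̄₂)/SE = (55 - 49)/3.2053 = 1.8719
df = 60, t-critical = ±2.660
Decision: fail to reject H₀

Answer: t = 1.8719, fail to reject H₀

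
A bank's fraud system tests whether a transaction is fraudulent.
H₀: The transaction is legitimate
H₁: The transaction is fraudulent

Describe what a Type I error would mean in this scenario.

Type I error (α): Rejecting H₀ when H₀ is true
Type II error (β): Failing to reject H₀ when H₁ is true

Answer: Blocking a legitimate transaction as fraud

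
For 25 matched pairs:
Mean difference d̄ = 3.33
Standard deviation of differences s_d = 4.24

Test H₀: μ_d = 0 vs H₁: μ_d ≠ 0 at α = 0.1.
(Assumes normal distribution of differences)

Answer: t = 3.9269, reject H₀

Derivation:
df = n - 1 = 24
SE = s_d/√n = 4.24/√25 = 0.8480
t = d̄/SE = 3.33/0.8480 = 3.9269
Critical value: t_{0.05,24} = ±1.711
p-value ≈ 0.0006
Decision: reject H₀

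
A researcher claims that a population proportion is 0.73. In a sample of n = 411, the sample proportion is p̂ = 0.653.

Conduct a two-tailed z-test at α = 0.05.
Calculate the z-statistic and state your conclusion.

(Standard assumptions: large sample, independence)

Answer: z = -3.5161, reject H₀

Derivation:
H₀: p = 0.73, H₁: p ≠ 0.73
Standard error: SE = √(p₀(1-p₀)/n) = √(0.73×0.27/411) = 0.021899
z-statistic: z = (p̂ - p₀)/SE = (0.653 - 0.73)/0.021899 = -3.5161
Critical value: z_0.025 = ±1.960
p-value = 0.0004
Decision: reject H₀ at α = 0.05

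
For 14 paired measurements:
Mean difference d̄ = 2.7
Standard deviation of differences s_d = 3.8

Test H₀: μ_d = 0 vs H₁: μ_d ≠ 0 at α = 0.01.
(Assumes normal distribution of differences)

df = n - 1 = 13
SE = s_d/√n = 3.8/√14 = 1.0156
t = d̄/SE = 2.7/1.0156 = 2.6585
Critical value: t_{0.005,13} = ±3.012
p-value ≈ 0.0197
Decision: fail to reject H₀

Answer: t = 2.6585, fail to reject H₀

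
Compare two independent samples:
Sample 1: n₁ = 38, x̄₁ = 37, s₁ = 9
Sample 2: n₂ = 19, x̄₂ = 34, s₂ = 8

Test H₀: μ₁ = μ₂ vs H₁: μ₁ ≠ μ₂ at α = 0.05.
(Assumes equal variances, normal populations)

Pooled variance: s²_p = [37×9² + 18×8²]/(55) = 75.4364
s_p = 8.6854
SE = s_p×√(1/n₁ + 1/n₂) = 8.6854×√(1/38 + 1/19) = 2.4404
t = (x̄₁ - x̄₂)/SE = (37 - 34)/2.4404 = 1.2293
df = 55, t-critical = ±2.004
Decision: fail to reject H₀

Answer: t = 1.2293, fail to reject H₀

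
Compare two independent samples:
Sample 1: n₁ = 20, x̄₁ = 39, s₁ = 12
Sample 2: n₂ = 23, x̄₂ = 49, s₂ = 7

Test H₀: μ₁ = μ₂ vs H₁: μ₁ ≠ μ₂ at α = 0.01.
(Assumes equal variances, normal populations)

Pooled variance: s²_p = [19×12² + 22×7²]/(41) = 93.0244
s_p = 9.6449
SE = s_p×√(1/n₁ + 1/n₂) = 9.6449×√(1/20 + 1/23) = 2.9489
t = (x̄₁ - x̄₂)/SE = (39 - 49)/2.9489 = -3.3911
df = 41, t-critical = ±2.701
Decision: reject H₀

Answer: t = -3.3911, reject H₀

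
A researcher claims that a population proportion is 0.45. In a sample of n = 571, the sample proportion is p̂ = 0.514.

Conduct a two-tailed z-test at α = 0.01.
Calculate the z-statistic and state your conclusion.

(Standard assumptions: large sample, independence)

H₀: p = 0.45, H₁: p ≠ 0.45
Standard error: SE = √(p₀(1-p₀)/n) = √(0.45×0.55/571) = 0.020819
z-statistic: z = (p̂ - p₀)/SE = (0.514 - 0.45)/0.020819 = 3.0741
Critical value: z_0.005 = ±2.576
p-value = 0.0021
Decision: reject H₀ at α = 0.01

Answer: z = 3.0741, reject H₀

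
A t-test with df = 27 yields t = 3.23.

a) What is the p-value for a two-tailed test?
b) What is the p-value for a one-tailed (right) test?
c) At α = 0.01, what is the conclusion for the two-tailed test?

Using t-distribution with df = 27:
a) Two-tailed: p = 2×P(T > 3.23) = 0.0032
b) One-tailed: p = P(T > 3.23) = 0.0016
c) 0.0032 < 0.01, reject H₀

Answer: a) 0.0032, b) 0.0016, c) reject H₀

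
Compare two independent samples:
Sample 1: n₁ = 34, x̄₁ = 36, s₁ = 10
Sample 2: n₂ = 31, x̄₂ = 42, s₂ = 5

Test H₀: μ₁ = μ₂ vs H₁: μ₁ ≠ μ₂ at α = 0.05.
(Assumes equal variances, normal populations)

Pooled variance: s²_p = [33×10² + 30×5²]/(63) = 64.2857
s_p = 8.0178
SE = s_p×√(1/n₁ + 1/n₂) = 8.0178×√(1/34 + 1/31) = 1.9911
t = (x̄₁ - x̄₂)/SE = (36 - 42)/1.9911 = -3.0134
df = 63, t-critical = ±1.998
Decision: reject H₀

Answer: t = -3.0134, reject H₀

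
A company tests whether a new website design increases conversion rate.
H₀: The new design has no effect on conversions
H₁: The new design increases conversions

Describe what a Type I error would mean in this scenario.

Type I error: rejecting H₀ when it is actually true (false positive).
Type II error: failing to reject H₀ when H₁ is actually true (false negative).

Answer: Switching to a new design that doesn't actually help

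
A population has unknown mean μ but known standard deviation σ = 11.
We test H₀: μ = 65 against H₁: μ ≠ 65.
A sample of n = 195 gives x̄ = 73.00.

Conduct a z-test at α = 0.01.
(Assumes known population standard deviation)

Standard error: SE = σ/√n = 11/√195 = 0.7877
z-statistic: z = (x̄ - μ₀)/SE = (73.00 - 65)/0.7877 = 10.1562
Critical value: ±2.576
p-value < 0.0001
Decision: reject H₀

Answer: z = 10.1562, reject H₀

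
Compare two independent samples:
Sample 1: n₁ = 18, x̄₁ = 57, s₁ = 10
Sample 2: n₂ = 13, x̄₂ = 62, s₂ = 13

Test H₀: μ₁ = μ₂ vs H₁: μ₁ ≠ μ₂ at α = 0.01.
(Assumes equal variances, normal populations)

Answer: t = -1.2116, fail to reject H₀

Derivation:
Pooled variance: s²_p = [17×10² + 12×13²]/(29) = 128.5517
s_p = 11.3381
SE = s_p×√(1/n₁ + 1/n₂) = 11.3381×√(1/18 + 1/13) = 4.1268
t = (x̄₁ - x̄₂)/SE = (57 - 62)/4.1268 = -1.2116
df = 29, t-critical = ±2.756
Decision: fail to reject H₀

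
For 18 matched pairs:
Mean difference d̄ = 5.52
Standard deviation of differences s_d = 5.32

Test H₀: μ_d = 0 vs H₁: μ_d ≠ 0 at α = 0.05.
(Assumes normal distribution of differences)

df = n - 1 = 17
SE = s_d/√n = 5.32/√18 = 1.2539
t = d̄/SE = 5.52/1.2539 = 4.4023
Critical value: t_{0.025,17} = ±2.110
p-value ≈ 0.0004
Decision: reject H₀

Answer: t = 4.4023, reject H₀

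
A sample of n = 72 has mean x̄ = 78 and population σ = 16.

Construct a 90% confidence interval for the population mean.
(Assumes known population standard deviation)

Answer: (74.8982, 81.1018)

Derivation:
Confidence level: 90%, α = 0.1
z_0.05 = 1.645
SE = σ/√n = 16/√72 = 1.8856
Margin of error = 1.645 × 1.8856 = 3.1018
CI: x̄ ± margin = 78 ± 3.1018
CI: (74.8982, 81.1018)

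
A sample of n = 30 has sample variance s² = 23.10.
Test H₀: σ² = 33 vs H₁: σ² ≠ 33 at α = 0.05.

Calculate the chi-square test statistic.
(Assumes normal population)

df = n - 1 = 29
χ² = (n-1)s²/σ₀² = 29×23.10/33 = 20.3000
Critical values: χ²_{0.975,29} = 16.047, χ²_{0.025,29} = 45.722
Rejection region: χ² < 16.047 or χ² > 45.722
Decision: fail to reject H₀

Answer: χ² = 20.3000, fail to reject H₀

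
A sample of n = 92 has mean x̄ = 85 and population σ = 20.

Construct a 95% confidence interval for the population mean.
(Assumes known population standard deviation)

Confidence level: 95%, α = 0.05
z_0.025 = 1.960
SE = σ/√n = 20/√92 = 2.0851
Margin of error = 1.960 × 2.0851 = 4.0868
CI: x̄ ± margin = 85 ± 4.0868
CI: (80.9132, 89.0868)

Answer: (80.9132, 89.0868)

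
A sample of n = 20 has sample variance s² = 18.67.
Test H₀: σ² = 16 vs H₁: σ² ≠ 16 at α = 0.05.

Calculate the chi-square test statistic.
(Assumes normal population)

df = n - 1 = 19
χ² = (n-1)s²/σ₀² = 19×18.67/16 = 22.1706
Critical values: χ²_{0.975,19} = 8.907, χ²_{0.025,19} = 32.852
Rejection region: χ² < 8.907 or χ² > 32.852
Decision: fail to reject H₀

Answer: χ² = 22.1706, fail to reject H₀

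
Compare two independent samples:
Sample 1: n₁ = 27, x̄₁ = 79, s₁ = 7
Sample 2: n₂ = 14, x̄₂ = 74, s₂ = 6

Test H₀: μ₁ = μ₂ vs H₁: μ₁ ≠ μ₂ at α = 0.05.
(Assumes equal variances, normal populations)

Answer: t = 2.2716, reject H₀

Derivation:
Pooled variance: s²_p = [26×7² + 13×6²]/(39) = 44.6667
s_p = 6.6833
SE = s_p×√(1/n₁ + 1/n₂) = 6.6833×√(1/27 + 1/14) = 2.2011
t = (x̄₁ - x̄₂)/SE = (79 - 74)/2.2011 = 2.2716
df = 39, t-critical = ±2.023
Decision: reject H₀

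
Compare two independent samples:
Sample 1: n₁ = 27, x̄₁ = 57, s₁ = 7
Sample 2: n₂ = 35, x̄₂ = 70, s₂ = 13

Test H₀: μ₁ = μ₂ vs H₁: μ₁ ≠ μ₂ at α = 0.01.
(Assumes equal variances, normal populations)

Pooled variance: s²_p = [26×7² + 34×13²]/(60) = 117.0000
s_p = 10.8167
SE = s_p×√(1/n₁ + 1/n₂) = 10.8167×√(1/27 + 1/35) = 2.7706
t = (x̄₁ - x̄₂)/SE = (57 - 70)/2.7706 = -4.6921
df = 60, t-critical = ±2.660
Decision: reject H₀

Answer: t = -4.6921, reject H₀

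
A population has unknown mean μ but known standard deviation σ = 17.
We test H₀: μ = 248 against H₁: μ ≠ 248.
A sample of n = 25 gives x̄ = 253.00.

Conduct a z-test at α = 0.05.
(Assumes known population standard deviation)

Standard error: SE = σ/√n = 17/√25 = 3.4000
z-statistic: z = (x̄ - μ₀)/SE = (253.00 - 248)/3.4000 = 1.4706
Critical value: ±1.960
p-value = 0.1414
Decision: fail to reject H₀

Answer: z = 1.4706, fail to reject H₀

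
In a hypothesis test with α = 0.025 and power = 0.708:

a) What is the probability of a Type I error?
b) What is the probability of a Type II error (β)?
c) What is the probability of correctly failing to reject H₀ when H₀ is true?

Answer: a) 0.025, b) 0.292, c) 0.975

Derivation:
a) Type I error probability = α = 0.025
b) Power = P(reject H₀ | H₁ true) = 1 - β = 0.708, so Type II error probability = β = 1 - Power = 0.292
c) P(fail to reject H₀ | H₀ true) = 1 - α = 0.975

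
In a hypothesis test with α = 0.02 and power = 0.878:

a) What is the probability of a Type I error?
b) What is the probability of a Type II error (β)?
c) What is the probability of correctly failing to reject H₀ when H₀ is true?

a) Type I error probability = α = 0.02
b) Power = P(reject H₀ | H₁ true) = 1 - β = 0.878, so Type II error probability = β = 1 - Power = 0.122
c) P(fail to reject H₀ | H₀ true) = 1 - α = 0.98

Answer: a) 0.02, b) 0.122, c) 0.98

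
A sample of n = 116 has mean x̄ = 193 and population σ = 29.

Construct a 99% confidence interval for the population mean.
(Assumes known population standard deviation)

Confidence level: 99%, α = 0.01
z_0.005 = 2.576
SE = σ/√n = 29/√116 = 2.6926
Margin of error = 2.576 × 2.6926 = 6.9361
CI: x̄ ± margin = 193 ± 6.9361
CI: (186.0639, 199.9361)

Answer: (186.0639, 199.9361)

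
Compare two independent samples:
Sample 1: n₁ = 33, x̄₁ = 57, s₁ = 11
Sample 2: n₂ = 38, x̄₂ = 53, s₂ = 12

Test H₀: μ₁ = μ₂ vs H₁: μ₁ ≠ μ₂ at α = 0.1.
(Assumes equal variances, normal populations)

Pooled variance: s²_p = [32×11² + 37×12²]/(69) = 133.3333
s_p = 11.5470
SE = s_p×√(1/n₁ + 1/n₂) = 11.5470×√(1/33 + 1/38) = 2.7476
t = (x̄₁ - x̄₂)/SE = (57 - 53)/2.7476 = 1.4558
df = 69, t-critical = ±1.667
Decision: fail to reject H₀

Answer: t = 1.4558, fail to reject H₀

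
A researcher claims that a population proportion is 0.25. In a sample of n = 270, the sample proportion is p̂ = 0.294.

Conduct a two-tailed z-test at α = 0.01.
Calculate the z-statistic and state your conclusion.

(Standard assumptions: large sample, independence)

H₀: p = 0.25, H₁: p ≠ 0.25
Standard error: SE = √(p₀(1-p₀)/n) = √(0.25×0.75/270) = 0.026352
z-statistic: z = (p̂ - p₀)/SE = (0.294 - 0.25)/0.026352 = 1.6697
Critical value: z_0.005 = ±2.576
p-value = 0.0950
Decision: fail to reject H₀ at α = 0.01

Answer: z = 1.6697, fail to reject H₀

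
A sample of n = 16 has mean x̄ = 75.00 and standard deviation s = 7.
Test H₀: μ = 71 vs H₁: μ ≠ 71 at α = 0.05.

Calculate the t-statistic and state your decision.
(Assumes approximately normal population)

Answer: t = 2.2857, reject H₀

Derivation:
df = n - 1 = 15
SE = s/√n = 7/√16 = 1.7500
t = (x̄ - μ₀)/SE = (75.00 - 71)/1.7500 = 2.2857
Critical value: t_{0.025,15} = ±2.131
p-value ≈ 0.0372
Decision: reject H₀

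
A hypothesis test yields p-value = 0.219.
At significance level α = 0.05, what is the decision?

Compare p-value to α:
0.219 ≥ 0.05
Decision: fail to reject H₀

Answer: fail to reject H₀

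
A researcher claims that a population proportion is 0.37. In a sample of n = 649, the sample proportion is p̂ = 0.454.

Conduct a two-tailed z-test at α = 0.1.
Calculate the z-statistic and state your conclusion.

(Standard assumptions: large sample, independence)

H₀: p = 0.37, H₁: p ≠ 0.37
Standard error: SE = √(p₀(1-p₀)/n) = √(0.37×0.63/649) = 0.018952
z-statistic: z = (p̂ - p₀)/SE = (0.454 - 0.37)/0.018952 = 4.4322
Critical value: z_0.05 = ±1.645
p-value < 0.0001
Decision: reject H₀ at α = 0.1

Answer: z = 4.4322, reject H₀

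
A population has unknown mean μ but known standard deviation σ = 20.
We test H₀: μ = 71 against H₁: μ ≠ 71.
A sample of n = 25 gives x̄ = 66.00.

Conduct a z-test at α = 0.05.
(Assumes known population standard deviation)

Answer: z = -1.2500, fail to reject H₀

Derivation:
Standard error: SE = σ/√n = 20/√25 = 4.0000
z-statistic: z = (x̄ - μ₀)/SE = (66.00 - 71)/4.0000 = -1.2500
Critical value: ±1.960
p-value = 0.2113
Decision: fail to reject H₀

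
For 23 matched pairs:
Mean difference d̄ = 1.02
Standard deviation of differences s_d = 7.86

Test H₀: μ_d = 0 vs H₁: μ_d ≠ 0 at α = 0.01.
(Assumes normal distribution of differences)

Answer: t = 0.6224, fail to reject H₀

Derivation:
df = n - 1 = 22
SE = s_d/√n = 7.86/√23 = 1.6389
t = d̄/SE = 1.02/1.6389 = 0.6224
Critical value: t_{0.005,22} = ±2.819
p-value ≈ 0.5401
Decision: fail to reject H₀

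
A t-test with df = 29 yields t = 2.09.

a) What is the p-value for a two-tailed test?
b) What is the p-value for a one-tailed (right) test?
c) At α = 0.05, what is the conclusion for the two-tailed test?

Using t-distribution with df = 29:
a) Two-tailed: p = 2×P(T > 2.09) = 0.0455
b) One-tailed: p = P(T > 2.09) = 0.0227
c) 0.0455 < 0.05, reject H₀

Answer: a) 0.0455, b) 0.0227, c) reject H₀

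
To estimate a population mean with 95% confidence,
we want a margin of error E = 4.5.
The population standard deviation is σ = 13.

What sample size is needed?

Answer: n = 33

Derivation:
z_0.025 = 1.960
n = (z×σ/E)² = (1.960×13/4.5)²
n = 32.0608
Round up: n = 33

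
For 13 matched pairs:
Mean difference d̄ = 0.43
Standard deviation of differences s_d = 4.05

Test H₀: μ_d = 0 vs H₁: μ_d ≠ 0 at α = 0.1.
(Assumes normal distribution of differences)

df = n - 1 = 12
SE = s_d/√n = 4.05/√13 = 1.1233
t = d̄/SE = 0.43/1.1233 = 0.3828
Critical value: t_{0.05,12} = ±1.782
p-value ≈ 0.7086
Decision: fail to reject H₀

Answer: t = 0.3828, fail to reject H₀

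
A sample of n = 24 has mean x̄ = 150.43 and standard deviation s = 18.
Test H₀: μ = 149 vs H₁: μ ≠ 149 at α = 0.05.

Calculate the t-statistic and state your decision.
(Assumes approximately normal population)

df = n - 1 = 23
SE = s/√n = 18/√24 = 3.6742
t = (x̄ - μ₀)/SE = (150.43 - 149)/3.6742 = 0.3892
Critical value: t_{0.025,23} = ±2.069
p-value ≈ 0.7007
Decision: fail to reject H₀

Answer: t = 0.3892, fail to reject H₀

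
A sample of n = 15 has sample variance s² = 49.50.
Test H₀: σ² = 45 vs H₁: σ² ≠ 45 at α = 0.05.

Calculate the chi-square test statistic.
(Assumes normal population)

Answer: χ² = 15.4000, fail to reject H₀

Derivation:
df = n - 1 = 14
χ² = (n-1)s²/σ₀² = 14×49.50/45 = 15.4000
Critical values: χ²_{0.975,14} = 5.629, χ²_{0.025,14} = 26.119
Rejection region: χ² < 5.629 or χ² > 26.119
Decision: fail to reject H₀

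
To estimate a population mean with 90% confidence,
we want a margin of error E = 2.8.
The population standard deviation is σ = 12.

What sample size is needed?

z_0.05 = 1.645
n = (z×σ/E)² = (1.645×12/2.8)²
n = 49.7025
Round up: n = 50

Answer: n = 50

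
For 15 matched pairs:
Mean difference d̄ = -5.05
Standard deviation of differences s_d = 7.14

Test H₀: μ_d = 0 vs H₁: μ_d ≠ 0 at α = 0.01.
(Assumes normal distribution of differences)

df = n - 1 = 14
SE = s_d/√n = 7.14/√15 = 1.8435
t = d̄/SE = -5.05/1.8435 = -2.7394
Critical value: t_{0.005,14} = ±2.977
p-value ≈ 0.0160
Decision: fail to reject H₀

Answer: t = -2.7394, fail to reject H₀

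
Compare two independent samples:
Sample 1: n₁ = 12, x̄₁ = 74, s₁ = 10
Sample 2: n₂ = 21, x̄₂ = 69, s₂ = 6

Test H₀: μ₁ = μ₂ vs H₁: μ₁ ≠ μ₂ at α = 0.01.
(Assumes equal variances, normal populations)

Answer: t = 1.8033, fail to reject H₀

Derivation:
Pooled variance: s²_p = [11×10² + 20×6²]/(31) = 58.7097
s_p = 7.6622
SE = s_p×√(1/n₁ + 1/n₂) = 7.6622×√(1/12 + 1/21) = 2.7727
t = (x̄₁ - x̄₂)/SE = (74 - 69)/2.7727 = 1.8033
df = 31, t-critical = ±2.744
Decision: fail to reject H₀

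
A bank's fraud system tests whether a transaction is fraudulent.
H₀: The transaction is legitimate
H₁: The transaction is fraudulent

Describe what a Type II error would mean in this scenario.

Answer: Allowing a fraudulent transaction to go through

Derivation:
Type I error: rejecting H₀ when it is actually true (false positive).
Type II error: failing to reject H₀ when H₁ is actually true (false negative).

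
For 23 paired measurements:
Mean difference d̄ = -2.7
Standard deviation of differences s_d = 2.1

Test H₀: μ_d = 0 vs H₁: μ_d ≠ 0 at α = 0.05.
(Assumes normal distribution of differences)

df = n - 1 = 22
SE = s_d/√n = 2.1/√23 = 0.4379
t = d̄/SE = -2.7/0.4379 = -6.1658
Critical value: t_{0.025,22} = ±2.074
p-value < 0.0001
Decision: reject H₀

Answer: t = -6.1658, reject H₀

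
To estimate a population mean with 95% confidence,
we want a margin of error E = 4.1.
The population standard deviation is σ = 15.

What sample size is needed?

z_0.025 = 1.960
n = (z×σ/E)² = (1.960×15/4.1)²
n = 51.4194
Round up: n = 52

Answer: n = 52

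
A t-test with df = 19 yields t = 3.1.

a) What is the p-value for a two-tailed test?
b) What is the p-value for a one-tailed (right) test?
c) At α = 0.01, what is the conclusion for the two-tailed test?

Answer: a) 0.0059, b) 0.0029, c) reject H₀

Derivation:
Using t-distribution with df = 19:
a) Two-tailed: p = 2×P(T > 3.1) = 0.0059
b) One-tailed: p = P(T > 3.1) = 0.0029
c) 0.0059 < 0.01, reject H₀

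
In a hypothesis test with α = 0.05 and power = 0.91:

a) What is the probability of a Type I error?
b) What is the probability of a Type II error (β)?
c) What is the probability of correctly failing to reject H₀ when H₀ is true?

Answer: a) 0.05, b) 0.09, c) 0.95

Derivation:
a) Type I error probability = α = 0.05
b) Power = P(reject H₀ | H₁ true) = 1 - β = 0.91, so Type II error probability = β = 1 - Power = 0.09
c) P(fail to reject H₀ | H₀ true) = 1 - α = 0.95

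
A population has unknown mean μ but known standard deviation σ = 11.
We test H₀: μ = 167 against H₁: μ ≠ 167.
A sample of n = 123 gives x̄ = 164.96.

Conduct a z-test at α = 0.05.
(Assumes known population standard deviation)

Standard error: SE = σ/√n = 11/√123 = 0.9918
z-statistic: z = (x̄ - μ₀)/SE = (164.96 - 167)/0.9918 = -2.0569
Critical value: ±1.960
p-value = 0.0397
Decision: reject H₀

Answer: z = -2.0569, reject H₀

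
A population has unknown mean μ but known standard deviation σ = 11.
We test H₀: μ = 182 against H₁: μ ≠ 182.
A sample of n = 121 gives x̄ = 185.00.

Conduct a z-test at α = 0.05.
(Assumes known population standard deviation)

Answer: z = 3.0000, reject H₀

Derivation:
Standard error: SE = σ/√n = 11/√121 = 1.0000
z-statistic: z = (x̄ - μ₀)/SE = (185.00 - 182)/1.0000 = 3.0000
Critical value: ±1.960
p-value = 0.0027
Decision: reject H₀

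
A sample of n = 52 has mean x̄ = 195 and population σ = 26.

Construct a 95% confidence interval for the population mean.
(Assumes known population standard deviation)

Confidence level: 95%, α = 0.05
z_0.025 = 1.960
SE = σ/√n = 26/√52 = 3.6056
Margin of error = 1.960 × 3.6056 = 7.0670
CI: x̄ ± margin = 195 ± 7.0670
CI: (187.9330, 202.0670)

Answer: (187.9330, 202.0670)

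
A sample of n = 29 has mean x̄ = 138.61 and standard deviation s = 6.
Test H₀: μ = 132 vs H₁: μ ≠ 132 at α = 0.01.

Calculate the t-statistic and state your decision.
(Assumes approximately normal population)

df = n - 1 = 28
SE = s/√n = 6/√29 = 1.1142
t = (x̄ - μ₀)/SE = (138.61 - 132)/1.1142 = 5.9325
Critical value: t_{0.005,28} = ±2.763
p-value < 0.0001
Decision: reject H₀

Answer: t = 5.9325, reject H₀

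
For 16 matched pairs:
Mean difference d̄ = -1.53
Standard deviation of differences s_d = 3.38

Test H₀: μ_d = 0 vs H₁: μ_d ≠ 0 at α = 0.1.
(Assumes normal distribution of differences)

df = n - 1 = 15
SE = s_d/√n = 3.38/√16 = 0.8450
t = d̄/SE = -1.53/0.8450 = -1.8107
Critical value: t_{0.05,15} = ±1.753
p-value ≈ 0.0903
Decision: reject H₀

Answer: t = -1.8107, reject H₀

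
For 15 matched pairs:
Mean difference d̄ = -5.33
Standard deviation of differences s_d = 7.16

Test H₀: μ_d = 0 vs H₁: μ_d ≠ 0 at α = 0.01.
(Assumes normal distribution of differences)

df = n - 1 = 14
SE = s_d/√n = 7.16/√15 = 1.8487
t = d̄/SE = -5.33/1.8487 = -2.8831
Critical value: t_{0.005,14} = ±2.977
p-value ≈ 0.0120
Decision: fail to reject H₀

Answer: t = -2.8831, fail to reject H₀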